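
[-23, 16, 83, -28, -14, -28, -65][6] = -65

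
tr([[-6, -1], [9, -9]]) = diagonal: (-6) + (-9)
= -15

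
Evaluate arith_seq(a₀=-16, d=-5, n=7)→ [-16, -21, -26, -31, -36, -41, -46]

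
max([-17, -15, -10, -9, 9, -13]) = 9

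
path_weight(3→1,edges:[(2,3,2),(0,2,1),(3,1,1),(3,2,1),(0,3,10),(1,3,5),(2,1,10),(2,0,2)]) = 1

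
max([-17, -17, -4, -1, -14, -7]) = -1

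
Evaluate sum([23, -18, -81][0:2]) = 5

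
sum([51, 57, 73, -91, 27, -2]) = 51 + 57 + 73 + (-91) + 27 + (-2)
= 115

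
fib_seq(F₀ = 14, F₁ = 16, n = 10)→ F_2 = F_1 + F_0 = 30
F_3 = F_2 + F_1 = 46
F_4 = F_3 + F_2 = 76
...
= [14, 16, 30, 46, 76, 122, 198, 320, 518, 838]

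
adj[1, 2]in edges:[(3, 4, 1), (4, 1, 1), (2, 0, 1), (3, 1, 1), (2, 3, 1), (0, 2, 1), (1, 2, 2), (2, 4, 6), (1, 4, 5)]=2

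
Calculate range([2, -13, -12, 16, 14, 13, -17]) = 33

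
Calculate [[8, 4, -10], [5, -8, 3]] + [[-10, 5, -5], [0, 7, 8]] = [[-2, 9, -15], [5, -1, 11]]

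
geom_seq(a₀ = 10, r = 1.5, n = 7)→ a_0 = 10*1.5^0 = 10.0
a_1 = 10*1.5^1 = 15.0
a_2 = 10*1.5^2 = 22.5
...
= [10.0, 15.0, 22.5, 33.75, 50.625, 75.9375, 113.90625]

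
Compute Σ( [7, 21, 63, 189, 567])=7 + 21 + 63 + 189 + 567
= 847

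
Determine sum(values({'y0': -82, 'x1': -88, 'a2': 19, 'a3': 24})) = -127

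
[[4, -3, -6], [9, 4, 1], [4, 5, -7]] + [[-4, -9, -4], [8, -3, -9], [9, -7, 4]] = [[0, -12, -10], [17, 1, -8], [13, -2, -3]]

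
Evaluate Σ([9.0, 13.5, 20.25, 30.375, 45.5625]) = 118.6875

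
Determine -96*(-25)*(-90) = -216000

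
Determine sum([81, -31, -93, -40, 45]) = -38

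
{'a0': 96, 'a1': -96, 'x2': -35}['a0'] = 96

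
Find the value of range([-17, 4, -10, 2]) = 21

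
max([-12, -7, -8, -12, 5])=5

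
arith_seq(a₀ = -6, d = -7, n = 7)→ a_0 = -6 + 0*-7 = -6
a_1 = -6 + 1*-7 = -13
a_2 = -6 + 2*-7 = -20
...
= [-6, -13, -20, -27, -34, -41, -48]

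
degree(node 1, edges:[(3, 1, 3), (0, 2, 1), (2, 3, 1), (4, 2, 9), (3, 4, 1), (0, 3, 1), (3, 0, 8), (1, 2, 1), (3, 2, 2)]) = 2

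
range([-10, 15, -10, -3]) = 25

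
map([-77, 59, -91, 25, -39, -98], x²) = [5929, 3481, 8281, 625, 1521, 9604]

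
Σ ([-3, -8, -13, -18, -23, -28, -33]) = -126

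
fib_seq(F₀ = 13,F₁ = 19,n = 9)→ F_2 = F_1 + F_0 = 32
F_3 = F_2 + F_1 = 51
F_4 = F_3 + F_2 = 83
...
= [13, 19, 32, 51, 83, 134, 217, 351, 568]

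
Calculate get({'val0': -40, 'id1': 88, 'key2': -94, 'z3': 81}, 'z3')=81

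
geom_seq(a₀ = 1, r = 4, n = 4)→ a_0 = 1*4^0 = 1
a_1 = 1*4^1 = 4
a_2 = 1*4^2 = 16
...
= [1, 4, 16, 64]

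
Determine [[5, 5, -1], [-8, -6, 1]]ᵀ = [[5, -8], [5, -6], [-1, 1]]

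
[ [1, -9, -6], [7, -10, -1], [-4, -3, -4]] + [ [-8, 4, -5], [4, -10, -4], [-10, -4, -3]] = [[-7, -5, -11], [11, -20, -5], [-14, -7, -7]]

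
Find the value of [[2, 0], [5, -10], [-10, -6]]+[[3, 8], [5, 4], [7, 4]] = [[5, 8], [10, -6], [-3, -2]]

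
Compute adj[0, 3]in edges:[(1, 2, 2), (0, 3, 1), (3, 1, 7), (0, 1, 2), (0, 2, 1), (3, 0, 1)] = 1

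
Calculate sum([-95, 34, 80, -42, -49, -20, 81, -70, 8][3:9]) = slice → [-42, -49, -20, 81, -70, 8]
(-42) + (-49) + (-20) + 81 + (-70) + 8
= -92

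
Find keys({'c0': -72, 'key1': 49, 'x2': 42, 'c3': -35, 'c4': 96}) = ['c0', 'key1', 'x2', 'c3', 'c4']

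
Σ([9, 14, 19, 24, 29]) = 95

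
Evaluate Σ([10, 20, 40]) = 10 + 20 + 40
= 70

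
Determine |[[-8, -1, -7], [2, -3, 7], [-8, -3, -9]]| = (1)*(-8)*det([[-3, 7], [-3, -9]]) + (-1)*(-1)*det([[2, 7], [-8, -9]]) + (1)*(-7)*det([[2, -3], [-8, -3]])
= -384 + 38 + 210
= -136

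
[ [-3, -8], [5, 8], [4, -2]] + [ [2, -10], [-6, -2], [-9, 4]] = [[-1, -18], [-1, 6], [-5, 2]]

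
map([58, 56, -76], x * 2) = 58*2=116, 56*2=112, -76*2=-152
= [116, 112, -152]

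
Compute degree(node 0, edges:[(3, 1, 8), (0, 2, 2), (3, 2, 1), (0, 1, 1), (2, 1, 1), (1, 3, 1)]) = incident: (0,2), (0,1)
= 2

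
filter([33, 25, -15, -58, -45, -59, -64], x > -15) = [33, 25]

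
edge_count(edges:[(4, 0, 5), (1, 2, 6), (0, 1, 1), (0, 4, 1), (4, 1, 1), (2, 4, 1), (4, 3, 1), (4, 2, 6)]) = 8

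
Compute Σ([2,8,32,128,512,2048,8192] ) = 2 + 8 + 32 + 128 + 512 + 2048 + 8192
= 10922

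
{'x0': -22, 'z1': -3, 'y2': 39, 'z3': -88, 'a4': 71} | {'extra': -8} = {'x0': -22, 'z1': -3, 'y2': 39, 'z3': -88, 'a4': 71, 'extra': -8}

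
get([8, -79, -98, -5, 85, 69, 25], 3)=-5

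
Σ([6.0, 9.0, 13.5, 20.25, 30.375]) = 6.0 + 9.0 + 13.5 + 20.25 + 30.375
= 79.125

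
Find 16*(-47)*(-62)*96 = 4475904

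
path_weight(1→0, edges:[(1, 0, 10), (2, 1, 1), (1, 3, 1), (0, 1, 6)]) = 10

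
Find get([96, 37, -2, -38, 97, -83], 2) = -2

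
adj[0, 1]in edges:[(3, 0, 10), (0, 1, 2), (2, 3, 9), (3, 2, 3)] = 2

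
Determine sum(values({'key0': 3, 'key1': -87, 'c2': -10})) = -94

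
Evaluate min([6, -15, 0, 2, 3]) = -15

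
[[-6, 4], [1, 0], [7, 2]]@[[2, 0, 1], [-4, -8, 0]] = C[0][0] = (-6)*(2) + (4)*(-4) = -28
C[0][1] = (-6)*(0) + (4)*(-8) = -32
C[0][2] = (-6)*(1) + (4)*(0) = -6
C[1][0] = (1)*(2) + (0)*(-4) = 2
C[1][1] = (1)*(0) + (0)*(-8) = 0
C[1][2] = (1)*(1) + (0)*(0) = 1
... (3 more cells)
= [[-28, -32, -6], [2, 0, 1], [6, -16, 7]]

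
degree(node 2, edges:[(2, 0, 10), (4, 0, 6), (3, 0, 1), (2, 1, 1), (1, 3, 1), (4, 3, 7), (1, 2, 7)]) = 3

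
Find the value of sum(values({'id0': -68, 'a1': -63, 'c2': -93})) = (-68) + (-63) + (-93)
= -224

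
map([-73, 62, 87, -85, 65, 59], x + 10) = -73+10=-63, 62+10=72, 87+10=97, -85+10=-75, 65+10=75, 59+10=69
= [-63, 72, 97, -75, 75, 69]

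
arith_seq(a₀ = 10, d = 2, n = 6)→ a_0 = 10 + 0*2 = 10
a_1 = 10 + 1*2 = 12
a_2 = 10 + 2*2 = 14
...
= [10, 12, 14, 16, 18, 20]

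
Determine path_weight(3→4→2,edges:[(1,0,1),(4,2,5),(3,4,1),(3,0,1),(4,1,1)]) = w(3→4)=1 + w(4→2)=5
= 6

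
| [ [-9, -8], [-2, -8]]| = 56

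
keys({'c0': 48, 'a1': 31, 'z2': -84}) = ['c0', 'a1', 'z2']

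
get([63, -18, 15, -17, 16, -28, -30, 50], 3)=-17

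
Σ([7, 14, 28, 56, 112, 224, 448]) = 7 + 14 + 28 + 56 + 112 + 224 + 448
= 889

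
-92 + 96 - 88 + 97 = 13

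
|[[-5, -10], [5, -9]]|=(-5)*(-9) - (-10)*(5)
= 95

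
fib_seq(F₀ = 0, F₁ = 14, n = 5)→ [0, 14, 14, 28, 42]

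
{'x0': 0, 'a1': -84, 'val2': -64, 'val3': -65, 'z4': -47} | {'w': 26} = {'x0': 0, 'a1': -84, 'val2': -64, 'val3': -65, 'z4': -47, 'w': 26}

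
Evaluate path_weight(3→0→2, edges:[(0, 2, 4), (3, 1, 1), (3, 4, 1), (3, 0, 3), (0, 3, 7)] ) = 7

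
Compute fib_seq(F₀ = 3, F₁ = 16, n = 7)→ F_2 = F_1 + F_0 = 19
F_3 = F_2 + F_1 = 35
F_4 = F_3 + F_2 = 54
...
= [3, 16, 19, 35, 54, 89, 143]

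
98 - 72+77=103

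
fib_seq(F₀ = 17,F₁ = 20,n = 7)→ [17, 20, 37, 57, 94, 151, 245]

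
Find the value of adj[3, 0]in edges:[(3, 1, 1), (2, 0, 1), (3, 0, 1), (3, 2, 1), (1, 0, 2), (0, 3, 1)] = 1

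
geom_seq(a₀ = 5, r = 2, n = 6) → a_0 = 5*2^0 = 5
a_1 = 5*2^1 = 10
a_2 = 5*2^2 = 20
...
= [5, 10, 20, 40, 80, 160]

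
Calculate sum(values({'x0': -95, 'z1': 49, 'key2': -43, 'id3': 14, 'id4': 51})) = (-95) + 49 + (-43) + 14 + 51
= -24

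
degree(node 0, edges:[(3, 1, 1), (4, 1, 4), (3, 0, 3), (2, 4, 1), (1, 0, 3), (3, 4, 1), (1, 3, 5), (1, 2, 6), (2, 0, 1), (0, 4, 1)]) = incident: (3,0), (1,0), (2,0), (0,4)
= 4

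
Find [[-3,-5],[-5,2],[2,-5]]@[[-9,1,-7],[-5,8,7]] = [[52, -43, -14], [35, 11, 49], [7, -38, -49]]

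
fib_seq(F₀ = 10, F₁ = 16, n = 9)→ [10, 16, 26, 42, 68, 110, 178, 288, 466]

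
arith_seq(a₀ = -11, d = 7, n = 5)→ [-11, -4, 3, 10, 17]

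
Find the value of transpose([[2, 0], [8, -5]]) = [[2, 8], [0, -5]]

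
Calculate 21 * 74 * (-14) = -21756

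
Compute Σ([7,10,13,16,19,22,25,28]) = 140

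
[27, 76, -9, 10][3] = 10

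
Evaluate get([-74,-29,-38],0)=-74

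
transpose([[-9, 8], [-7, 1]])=[[-9, -7], [8, 1]]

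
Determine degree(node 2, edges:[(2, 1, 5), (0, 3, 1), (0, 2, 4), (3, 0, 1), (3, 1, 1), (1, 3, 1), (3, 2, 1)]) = incident: (2,1), (0,2), (3,2)
= 3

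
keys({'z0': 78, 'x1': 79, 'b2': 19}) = ['z0', 'x1', 'b2']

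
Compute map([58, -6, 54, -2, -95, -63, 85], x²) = [3364, 36, 2916, 4, 9025, 3969, 7225]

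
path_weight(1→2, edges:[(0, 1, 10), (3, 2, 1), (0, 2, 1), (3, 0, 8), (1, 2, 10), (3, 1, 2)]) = w(1→2)=10
= 10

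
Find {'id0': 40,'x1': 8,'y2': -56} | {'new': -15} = {'id0': 40, 'x1': 8, 'y2': -56, 'new': -15}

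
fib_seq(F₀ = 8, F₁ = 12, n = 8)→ [8, 12, 20, 32, 52, 84, 136, 220]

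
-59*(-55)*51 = 165495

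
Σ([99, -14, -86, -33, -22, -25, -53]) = -134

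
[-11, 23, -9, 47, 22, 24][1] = 23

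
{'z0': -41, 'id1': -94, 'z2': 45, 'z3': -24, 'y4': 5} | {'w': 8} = {'z0': -41, 'id1': -94, 'z2': 45, 'z3': -24, 'y4': 5, 'w': 8}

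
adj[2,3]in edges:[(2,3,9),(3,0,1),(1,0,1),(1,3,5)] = 9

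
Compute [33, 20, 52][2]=52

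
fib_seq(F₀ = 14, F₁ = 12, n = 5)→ F_2 = F_1 + F_0 = 26
F_3 = F_2 + F_1 = 38
F_4 = F_3 + F_2 = 64
= [14, 12, 26, 38, 64]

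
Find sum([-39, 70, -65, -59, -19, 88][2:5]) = -143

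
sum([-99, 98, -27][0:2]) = slice → [-99, 98]
(-99) + 98
= -1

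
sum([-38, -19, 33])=-24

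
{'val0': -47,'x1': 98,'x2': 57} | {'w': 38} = {'val0': -47, 'x1': 98, 'x2': 57, 'w': 38}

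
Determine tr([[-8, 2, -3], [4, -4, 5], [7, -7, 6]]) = diagonal: (-8) + (-4) + 6
= -6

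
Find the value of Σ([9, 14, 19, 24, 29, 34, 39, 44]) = 212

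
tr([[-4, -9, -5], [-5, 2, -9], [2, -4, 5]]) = 3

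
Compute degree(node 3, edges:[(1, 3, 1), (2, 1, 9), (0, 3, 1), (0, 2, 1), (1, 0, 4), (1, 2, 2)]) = incident: (1,3), (0,3)
= 2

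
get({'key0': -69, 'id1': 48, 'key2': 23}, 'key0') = -69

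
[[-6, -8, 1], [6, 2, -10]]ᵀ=[[-6, 6], [-8, 2], [1, -10]]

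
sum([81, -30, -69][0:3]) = slice → [81, -30, -69]
81 + (-30) + (-69)
= -18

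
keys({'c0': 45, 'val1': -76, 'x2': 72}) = ['c0', 'val1', 'x2']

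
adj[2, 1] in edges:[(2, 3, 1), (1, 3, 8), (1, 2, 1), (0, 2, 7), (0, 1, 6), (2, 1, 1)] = 1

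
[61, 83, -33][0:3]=[61, 83, -33]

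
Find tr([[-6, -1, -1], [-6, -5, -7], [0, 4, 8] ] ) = -3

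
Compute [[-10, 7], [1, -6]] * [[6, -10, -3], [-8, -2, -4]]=C[0][0] = (-10)*(6) + (7)*(-8) = -116
C[0][1] = (-10)*(-10) + (7)*(-2) = 86
C[0][2] = (-10)*(-3) + (7)*(-4) = 2
C[1][0] = (1)*(6) + (-6)*(-8) = 54
C[1][1] = (1)*(-10) + (-6)*(-2) = 2
C[1][2] = (1)*(-3) + (-6)*(-4) = 21
= [[-116, 86, 2], [54, 2, 21]]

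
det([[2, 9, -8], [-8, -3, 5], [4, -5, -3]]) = -384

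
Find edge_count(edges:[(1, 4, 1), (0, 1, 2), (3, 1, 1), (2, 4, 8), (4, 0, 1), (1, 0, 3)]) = 6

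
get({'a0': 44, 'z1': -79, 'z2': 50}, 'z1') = -79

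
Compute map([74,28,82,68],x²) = (74)²=5476, (28)²=784, (82)²=6724, (68)²=4624
= [5476, 784, 6724, 4624]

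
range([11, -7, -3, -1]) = 18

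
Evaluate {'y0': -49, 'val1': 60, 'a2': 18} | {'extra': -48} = {'y0': -49, 'val1': 60, 'a2': 18, 'extra': -48}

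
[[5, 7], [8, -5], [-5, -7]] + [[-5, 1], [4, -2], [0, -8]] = [[0, 8], [12, -7], [-5, -15]]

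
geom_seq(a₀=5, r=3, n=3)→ [5, 15, 45]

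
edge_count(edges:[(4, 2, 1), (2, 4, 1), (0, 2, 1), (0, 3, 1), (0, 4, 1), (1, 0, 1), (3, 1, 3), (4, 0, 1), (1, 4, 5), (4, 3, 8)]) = 10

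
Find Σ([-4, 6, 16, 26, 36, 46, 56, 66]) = 248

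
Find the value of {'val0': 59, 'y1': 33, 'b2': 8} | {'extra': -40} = {'val0': 59, 'y1': 33, 'b2': 8, 'extra': -40}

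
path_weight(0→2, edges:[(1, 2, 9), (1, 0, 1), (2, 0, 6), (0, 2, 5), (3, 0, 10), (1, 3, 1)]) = 5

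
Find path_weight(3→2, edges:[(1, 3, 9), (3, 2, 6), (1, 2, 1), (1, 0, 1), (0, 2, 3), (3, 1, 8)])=6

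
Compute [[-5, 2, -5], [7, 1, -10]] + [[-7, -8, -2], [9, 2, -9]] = [[-12, -6, -7], [16, 3, -19]]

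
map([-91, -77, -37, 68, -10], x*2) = [-182, -154, -74, 136, -20]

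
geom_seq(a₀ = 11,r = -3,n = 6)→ [11, -33, 99, -297, 891, -2673]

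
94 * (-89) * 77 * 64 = -41227648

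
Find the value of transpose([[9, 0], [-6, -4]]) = [[9, -6], [0, -4]]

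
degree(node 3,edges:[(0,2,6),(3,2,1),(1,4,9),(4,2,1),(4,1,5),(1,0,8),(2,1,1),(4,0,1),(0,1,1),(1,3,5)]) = incident: (3,2), (1,3)
= 2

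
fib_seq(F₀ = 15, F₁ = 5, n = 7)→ [15, 5, 20, 25, 45, 70, 115]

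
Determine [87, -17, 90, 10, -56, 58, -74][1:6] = [-17, 90, 10, -56, 58]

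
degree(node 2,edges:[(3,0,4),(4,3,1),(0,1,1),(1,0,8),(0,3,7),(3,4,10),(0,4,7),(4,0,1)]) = 0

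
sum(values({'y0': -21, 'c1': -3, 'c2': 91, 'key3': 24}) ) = 91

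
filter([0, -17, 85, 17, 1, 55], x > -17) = [0, 85, 17, 1, 55]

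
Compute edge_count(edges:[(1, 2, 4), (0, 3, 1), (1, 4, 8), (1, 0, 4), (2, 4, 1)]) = 5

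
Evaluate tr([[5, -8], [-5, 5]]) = diagonal: 5 + 5
= 10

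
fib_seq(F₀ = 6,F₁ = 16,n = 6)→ [6, 16, 22, 38, 60, 98]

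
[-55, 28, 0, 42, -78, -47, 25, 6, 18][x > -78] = [-55, 28, 0, 42, -47, 25, 6, 18]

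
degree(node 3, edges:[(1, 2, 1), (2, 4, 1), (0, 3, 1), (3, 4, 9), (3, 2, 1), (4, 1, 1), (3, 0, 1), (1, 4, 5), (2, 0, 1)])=4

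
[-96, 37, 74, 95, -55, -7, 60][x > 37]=keep x where x > 37: -96✗, 37✗, 74✓, 95✓, -55✗, -7✗, 60✓
= [74, 95, 60]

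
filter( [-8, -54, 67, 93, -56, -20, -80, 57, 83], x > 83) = keep x where x > 83: -8✗, -54✗, 67✗, 93✓, -56✗, -20✗, -80✗, 57✗, 83✗
= [93]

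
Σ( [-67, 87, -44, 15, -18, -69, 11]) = -85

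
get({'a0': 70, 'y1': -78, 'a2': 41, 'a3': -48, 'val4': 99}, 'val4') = 99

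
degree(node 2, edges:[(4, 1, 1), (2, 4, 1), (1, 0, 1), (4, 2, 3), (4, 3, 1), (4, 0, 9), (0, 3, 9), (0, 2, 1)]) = incident: (2,4), (4,2), (0,2)
= 3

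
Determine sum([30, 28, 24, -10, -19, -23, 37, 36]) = 103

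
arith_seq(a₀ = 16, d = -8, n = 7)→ a_0 = 16 + 0*-8 = 16
a_1 = 16 + 1*-8 = 8
a_2 = 16 + 2*-8 = 0
...
= [16, 8, 0, -8, -16, -24, -32]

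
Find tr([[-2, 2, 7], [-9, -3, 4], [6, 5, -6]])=diagonal: (-2) + (-3) + (-6)
= -11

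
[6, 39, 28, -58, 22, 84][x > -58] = [6, 39, 28, 22, 84]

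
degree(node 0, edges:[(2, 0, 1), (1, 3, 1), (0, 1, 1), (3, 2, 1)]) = 2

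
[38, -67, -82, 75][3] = 75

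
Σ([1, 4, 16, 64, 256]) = 341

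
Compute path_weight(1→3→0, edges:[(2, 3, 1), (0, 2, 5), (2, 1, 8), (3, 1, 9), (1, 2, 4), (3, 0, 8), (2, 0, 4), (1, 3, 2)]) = 10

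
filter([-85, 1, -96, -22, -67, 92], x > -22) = [1, 92]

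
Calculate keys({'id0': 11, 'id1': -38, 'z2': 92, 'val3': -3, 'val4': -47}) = ['id0', 'id1', 'z2', 'val3', 'val4']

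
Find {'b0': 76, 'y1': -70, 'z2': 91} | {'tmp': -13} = {'b0': 76, 'y1': -70, 'z2': 91, 'tmp': -13}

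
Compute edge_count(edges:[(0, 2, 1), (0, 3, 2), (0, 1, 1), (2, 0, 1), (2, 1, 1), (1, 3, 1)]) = 6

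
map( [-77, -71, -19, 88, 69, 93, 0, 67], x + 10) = -77+10=-67, -71+10=-61, -19+10=-9, 88+10=98, 69+10=79, 93+10=103, 0+10=10, 67+10=77
= [-67, -61, -9, 98, 79, 103, 10, 77]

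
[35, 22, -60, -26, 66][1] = 22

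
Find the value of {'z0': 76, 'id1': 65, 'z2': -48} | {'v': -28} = {'z0': 76, 'id1': 65, 'z2': -48, 'v': -28}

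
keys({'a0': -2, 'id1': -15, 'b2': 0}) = ['a0', 'id1', 'b2']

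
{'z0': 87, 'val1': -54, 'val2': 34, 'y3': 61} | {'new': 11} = {'z0': 87, 'val1': -54, 'val2': 34, 'y3': 61, 'new': 11}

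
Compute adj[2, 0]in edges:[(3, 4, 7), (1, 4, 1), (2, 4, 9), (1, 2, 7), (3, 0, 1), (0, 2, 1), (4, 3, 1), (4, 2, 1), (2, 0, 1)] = 1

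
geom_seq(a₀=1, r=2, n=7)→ [1, 2, 4, 8, 16, 32, 64]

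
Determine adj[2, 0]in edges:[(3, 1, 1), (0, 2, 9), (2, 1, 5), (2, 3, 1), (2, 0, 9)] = 9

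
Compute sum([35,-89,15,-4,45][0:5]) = 2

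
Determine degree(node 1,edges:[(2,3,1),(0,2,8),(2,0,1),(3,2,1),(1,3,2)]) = incident: (1,3)
= 1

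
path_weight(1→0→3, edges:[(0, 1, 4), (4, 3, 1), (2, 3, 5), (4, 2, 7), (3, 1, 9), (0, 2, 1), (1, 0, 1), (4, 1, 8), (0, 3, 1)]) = w(1→0)=1 + w(0→3)=1
= 2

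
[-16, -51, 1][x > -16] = [1]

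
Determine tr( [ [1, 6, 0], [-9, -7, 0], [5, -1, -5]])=-11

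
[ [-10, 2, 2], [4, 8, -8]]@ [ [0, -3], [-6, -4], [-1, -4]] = C[0][0] = (-10)*(0) + (2)*(-6) + (2)*(-1) = -14
C[0][1] = (-10)*(-3) + (2)*(-4) + (2)*(-4) = 14
C[1][0] = (4)*(0) + (8)*(-6) + (-8)*(-1) = -40
C[1][1] = (4)*(-3) + (8)*(-4) + (-8)*(-4) = -12
= [[-14, 14], [-40, -12]]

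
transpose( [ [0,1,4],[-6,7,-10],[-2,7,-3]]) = [[0, -6, -2], [1, 7, 7], [4, -10, -3]]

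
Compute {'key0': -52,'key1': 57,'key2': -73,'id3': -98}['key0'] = -52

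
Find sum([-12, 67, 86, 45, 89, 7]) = (-12) + 67 + 86 + 45 + 89 + 7
= 282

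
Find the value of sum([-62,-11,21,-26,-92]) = (-62) + (-11) + 21 + (-26) + (-92)
= -170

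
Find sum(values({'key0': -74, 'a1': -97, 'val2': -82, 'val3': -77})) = (-74) + (-97) + (-82) + (-77)
= -330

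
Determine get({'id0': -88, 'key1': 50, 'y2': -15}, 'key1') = 50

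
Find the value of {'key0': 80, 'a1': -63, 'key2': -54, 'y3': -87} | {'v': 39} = {'key0': 80, 'a1': -63, 'key2': -54, 'y3': -87, 'v': 39}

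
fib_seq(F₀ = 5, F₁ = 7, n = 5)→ F_2 = F_1 + F_0 = 12
F_3 = F_2 + F_1 = 19
F_4 = F_3 + F_2 = 31
= [5, 7, 12, 19, 31]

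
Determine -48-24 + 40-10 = -42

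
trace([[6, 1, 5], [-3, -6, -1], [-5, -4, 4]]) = diagonal: 6 + (-6) + 4
= 4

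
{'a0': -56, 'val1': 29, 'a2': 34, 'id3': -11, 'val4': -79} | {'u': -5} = {'a0': -56, 'val1': 29, 'a2': 34, 'id3': -11, 'val4': -79, 'u': -5}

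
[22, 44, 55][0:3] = [22, 44, 55]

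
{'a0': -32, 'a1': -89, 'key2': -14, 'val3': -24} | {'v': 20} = {'a0': -32, 'a1': -89, 'key2': -14, 'val3': -24, 'v': 20}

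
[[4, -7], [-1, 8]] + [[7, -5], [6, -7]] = [[11, -12], [5, 1]]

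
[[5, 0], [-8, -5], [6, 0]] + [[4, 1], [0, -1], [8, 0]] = [[9, 1], [-8, -6], [14, 0]]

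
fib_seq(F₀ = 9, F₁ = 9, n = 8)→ [9, 9, 18, 27, 45, 72, 117, 189]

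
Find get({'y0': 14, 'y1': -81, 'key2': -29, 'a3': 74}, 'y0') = 14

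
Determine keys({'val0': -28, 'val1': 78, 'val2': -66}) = ['val0', 'val1', 'val2']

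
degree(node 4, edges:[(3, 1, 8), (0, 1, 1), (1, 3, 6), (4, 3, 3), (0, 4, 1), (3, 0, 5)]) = 2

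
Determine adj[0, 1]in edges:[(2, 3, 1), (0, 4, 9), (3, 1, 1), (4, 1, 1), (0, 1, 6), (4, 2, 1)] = 6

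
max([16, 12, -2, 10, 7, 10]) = 16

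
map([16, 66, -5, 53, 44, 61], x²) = [256, 4356, 25, 2809, 1936, 3721]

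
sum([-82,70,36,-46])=-22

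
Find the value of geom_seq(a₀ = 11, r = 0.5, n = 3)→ a_0 = 11*0.5^0 = 11.0
a_1 = 11*0.5^1 = 5.5
a_2 = 11*0.5^2 = 2.75
= [11.0, 5.5, 2.75]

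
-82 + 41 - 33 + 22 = -52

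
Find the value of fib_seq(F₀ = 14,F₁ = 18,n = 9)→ F_2 = F_1 + F_0 = 32
F_3 = F_2 + F_1 = 50
F_4 = F_3 + F_2 = 82
...
= [14, 18, 32, 50, 82, 132, 214, 346, 560]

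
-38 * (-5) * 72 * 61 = 834480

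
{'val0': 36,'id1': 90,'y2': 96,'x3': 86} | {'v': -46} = {'val0': 36, 'id1': 90, 'y2': 96, 'x3': 86, 'v': -46}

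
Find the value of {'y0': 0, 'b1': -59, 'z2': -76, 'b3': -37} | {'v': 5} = {'y0': 0, 'b1': -59, 'z2': -76, 'b3': -37, 'v': 5}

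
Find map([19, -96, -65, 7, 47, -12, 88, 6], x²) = [361, 9216, 4225, 49, 2209, 144, 7744, 36]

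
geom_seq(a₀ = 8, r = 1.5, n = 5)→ a_0 = 8*1.5^0 = 8.0
a_1 = 8*1.5^1 = 12.0
a_2 = 8*1.5^2 = 18.0
...
= [8.0, 12.0, 18.0, 27.0, 40.5]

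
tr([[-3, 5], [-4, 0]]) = -3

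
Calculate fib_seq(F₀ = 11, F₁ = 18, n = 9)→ F_2 = F_1 + F_0 = 29
F_3 = F_2 + F_1 = 47
F_4 = F_3 + F_2 = 76
...
= [11, 18, 29, 47, 76, 123, 199, 322, 521]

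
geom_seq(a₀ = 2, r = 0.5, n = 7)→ a_0 = 2*0.5^0 = 2.0
a_1 = 2*0.5^1 = 1.0
a_2 = 2*0.5^2 = 0.5
...
= [2.0, 1.0, 0.5, 0.25, 0.125, 0.0625, 0.03125]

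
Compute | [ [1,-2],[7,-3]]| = (1)*(-3) - (-2)*(7)
= 11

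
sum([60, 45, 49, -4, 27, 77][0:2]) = slice → [60, 45]
60 + 45
= 105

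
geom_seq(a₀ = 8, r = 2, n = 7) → a_0 = 8*2^0 = 8
a_1 = 8*2^1 = 16
a_2 = 8*2^2 = 32
...
= [8, 16, 32, 64, 128, 256, 512]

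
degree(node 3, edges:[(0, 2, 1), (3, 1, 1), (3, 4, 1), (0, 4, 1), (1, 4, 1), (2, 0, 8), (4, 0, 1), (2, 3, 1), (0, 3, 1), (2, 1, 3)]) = 4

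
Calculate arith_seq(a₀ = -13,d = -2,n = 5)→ a_0 = -13 + 0*-2 = -13
a_1 = -13 + 1*-2 = -15
a_2 = -13 + 2*-2 = -17
...
= [-13, -15, -17, -19, -21]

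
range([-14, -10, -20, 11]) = 31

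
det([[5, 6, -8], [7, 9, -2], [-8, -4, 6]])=(1)*(5)*det([[9, -2], [-4, 6]]) + (-1)*(6)*det([[7, -2], [-8, 6]]) + (1)*(-8)*det([[7, 9], [-8, -4]])
= 230 + -156 + -352
= -278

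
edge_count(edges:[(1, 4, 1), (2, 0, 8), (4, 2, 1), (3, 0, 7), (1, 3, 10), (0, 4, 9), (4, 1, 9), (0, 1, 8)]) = 8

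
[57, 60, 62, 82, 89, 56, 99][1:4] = [60, 62, 82]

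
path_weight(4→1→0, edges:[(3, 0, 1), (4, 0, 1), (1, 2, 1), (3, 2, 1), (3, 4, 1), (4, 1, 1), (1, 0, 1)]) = w(4→1)=1 + w(1→0)=1
= 2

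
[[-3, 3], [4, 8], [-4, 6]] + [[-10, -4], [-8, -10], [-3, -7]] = [[-13, -1], [-4, -2], [-7, -1]]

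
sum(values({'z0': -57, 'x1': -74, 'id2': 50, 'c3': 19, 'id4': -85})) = (-57) + (-74) + 50 + 19 + (-85)
= -147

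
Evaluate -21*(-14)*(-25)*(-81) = 595350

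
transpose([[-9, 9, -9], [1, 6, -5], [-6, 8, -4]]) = [[-9, 1, -6], [9, 6, 8], [-9, -5, -4]]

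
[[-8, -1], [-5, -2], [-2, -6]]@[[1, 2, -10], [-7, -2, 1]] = [[-1, -14, 79], [9, -6, 48], [40, 8, 14]]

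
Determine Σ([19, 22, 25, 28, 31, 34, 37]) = 196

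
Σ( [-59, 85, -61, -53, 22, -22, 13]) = (-59) + 85 + (-61) + (-53) + 22 + (-22) + 13
= -75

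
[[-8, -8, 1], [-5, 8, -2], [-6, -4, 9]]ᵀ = [[-8, -5, -6], [-8, 8, -4], [1, -2, 9]]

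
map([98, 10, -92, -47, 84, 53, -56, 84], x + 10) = [108, 20, -82, -37, 94, 63, -46, 94]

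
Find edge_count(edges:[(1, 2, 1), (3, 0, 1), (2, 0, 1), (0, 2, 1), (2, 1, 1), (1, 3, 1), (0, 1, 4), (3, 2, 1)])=8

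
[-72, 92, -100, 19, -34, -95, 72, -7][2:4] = [-100, 19]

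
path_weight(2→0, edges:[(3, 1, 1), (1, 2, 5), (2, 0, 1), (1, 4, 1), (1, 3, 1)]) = 1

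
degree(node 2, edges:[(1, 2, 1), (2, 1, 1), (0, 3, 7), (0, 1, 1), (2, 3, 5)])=incident: (1,2), (2,1), (2,3)
= 3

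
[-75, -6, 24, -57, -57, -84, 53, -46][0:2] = [-75, -6]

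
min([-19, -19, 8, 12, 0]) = -19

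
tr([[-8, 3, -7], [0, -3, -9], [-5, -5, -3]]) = diagonal: (-8) + (-3) + (-3)
= -14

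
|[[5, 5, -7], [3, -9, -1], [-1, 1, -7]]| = 472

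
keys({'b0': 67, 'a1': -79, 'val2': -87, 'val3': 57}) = ['b0', 'a1', 'val2', 'val3']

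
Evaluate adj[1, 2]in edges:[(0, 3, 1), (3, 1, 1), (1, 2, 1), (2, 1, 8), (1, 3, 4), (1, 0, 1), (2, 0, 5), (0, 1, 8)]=1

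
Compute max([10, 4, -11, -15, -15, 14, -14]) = 14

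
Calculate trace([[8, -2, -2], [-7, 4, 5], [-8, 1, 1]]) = diagonal: 8 + 4 + 1
= 13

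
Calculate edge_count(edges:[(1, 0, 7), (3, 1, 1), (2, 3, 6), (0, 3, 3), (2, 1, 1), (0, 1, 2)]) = 6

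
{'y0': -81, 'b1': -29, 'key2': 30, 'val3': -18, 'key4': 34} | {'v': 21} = {'y0': -81, 'b1': -29, 'key2': 30, 'val3': -18, 'key4': 34, 'v': 21}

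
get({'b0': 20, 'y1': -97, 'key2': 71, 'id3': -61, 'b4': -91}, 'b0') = 20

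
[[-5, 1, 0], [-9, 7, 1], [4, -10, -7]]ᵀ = [[-5, -9, 4], [1, 7, -10], [0, 1, -7]]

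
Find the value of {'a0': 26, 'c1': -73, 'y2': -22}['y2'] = -22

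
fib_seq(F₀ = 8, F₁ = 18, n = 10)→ [8, 18, 26, 44, 70, 114, 184, 298, 482, 780]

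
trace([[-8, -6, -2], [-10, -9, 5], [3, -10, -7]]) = -24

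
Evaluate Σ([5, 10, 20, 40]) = 5 + 10 + 20 + 40
= 75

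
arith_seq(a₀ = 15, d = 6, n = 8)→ a_0 = 15 + 0*6 = 15
a_1 = 15 + 1*6 = 21
a_2 = 15 + 2*6 = 27
...
= [15, 21, 27, 33, 39, 45, 51, 57]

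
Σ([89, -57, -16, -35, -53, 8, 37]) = 89 + (-57) + (-16) + (-35) + (-53) + 8 + 37
= -27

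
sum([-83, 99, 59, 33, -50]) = (-83) + 99 + 59 + 33 + (-50)
= 58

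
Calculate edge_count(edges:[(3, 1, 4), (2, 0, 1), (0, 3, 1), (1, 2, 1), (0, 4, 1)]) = 5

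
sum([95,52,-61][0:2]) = slice → [95, 52]
95 + 52
= 147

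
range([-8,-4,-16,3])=19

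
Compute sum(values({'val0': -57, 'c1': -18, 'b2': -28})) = -103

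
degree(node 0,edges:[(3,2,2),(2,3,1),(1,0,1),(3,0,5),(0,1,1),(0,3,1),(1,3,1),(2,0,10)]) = incident: (1,0), (3,0), (0,1), (0,3), (2,0)
= 5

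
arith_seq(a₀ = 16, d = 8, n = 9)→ [16, 24, 32, 40, 48, 56, 64, 72, 80]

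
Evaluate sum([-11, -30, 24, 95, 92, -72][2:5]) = slice → [24, 95, 92]
24 + 95 + 92
= 211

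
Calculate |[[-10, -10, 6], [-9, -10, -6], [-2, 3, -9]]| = (1)*(-10)*det([[-10, -6], [3, -9]]) + (-1)*(-10)*det([[-9, -6], [-2, -9]]) + (1)*(6)*det([[-9, -10], [-2, 3]])
= -1080 + 690 + -282
= -672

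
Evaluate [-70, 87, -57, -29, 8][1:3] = [87, -57]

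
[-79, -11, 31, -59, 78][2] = 31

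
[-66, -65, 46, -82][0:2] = [-66, -65]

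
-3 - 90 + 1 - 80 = -172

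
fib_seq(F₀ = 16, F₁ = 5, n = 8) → F_2 = F_1 + F_0 = 21
F_3 = F_2 + F_1 = 26
F_4 = F_3 + F_2 = 47
...
= [16, 5, 21, 26, 47, 73, 120, 193]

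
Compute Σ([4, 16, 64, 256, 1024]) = 1364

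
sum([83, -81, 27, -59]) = -30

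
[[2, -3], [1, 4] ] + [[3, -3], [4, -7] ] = [[5, -6], [5, -3]]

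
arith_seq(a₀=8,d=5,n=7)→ [8, 13, 18, 23, 28, 33, 38]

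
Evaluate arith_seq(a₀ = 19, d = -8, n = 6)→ [19, 11, 3, -5, -13, -21]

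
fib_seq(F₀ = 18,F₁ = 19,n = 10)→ F_2 = F_1 + F_0 = 37
F_3 = F_2 + F_1 = 56
F_4 = F_3 + F_2 = 93
...
= [18, 19, 37, 56, 93, 149, 242, 391, 633, 1024]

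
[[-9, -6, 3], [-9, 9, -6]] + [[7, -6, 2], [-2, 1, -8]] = [[-2, -12, 5], [-11, 10, -14]]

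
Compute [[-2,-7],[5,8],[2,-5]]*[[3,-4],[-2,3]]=C[0][0] = (-2)*(3) + (-7)*(-2) = 8
C[0][1] = (-2)*(-4) + (-7)*(3) = -13
C[1][0] = (5)*(3) + (8)*(-2) = -1
C[1][1] = (5)*(-4) + (8)*(3) = 4
C[2][0] = (2)*(3) + (-5)*(-2) = 16
C[2][1] = (2)*(-4) + (-5)*(3) = -23
= [[8, -13], [-1, 4], [16, -23]]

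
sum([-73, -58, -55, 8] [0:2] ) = -131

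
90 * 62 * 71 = 396180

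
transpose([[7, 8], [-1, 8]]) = [[7, -1], [8, 8]]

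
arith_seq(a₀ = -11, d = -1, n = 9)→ a_0 = -11 + 0*-1 = -11
a_1 = -11 + 1*-1 = -12
a_2 = -11 + 2*-1 = -13
...
= [-11, -12, -13, -14, -15, -16, -17, -18, -19]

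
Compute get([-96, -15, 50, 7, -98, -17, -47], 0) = -96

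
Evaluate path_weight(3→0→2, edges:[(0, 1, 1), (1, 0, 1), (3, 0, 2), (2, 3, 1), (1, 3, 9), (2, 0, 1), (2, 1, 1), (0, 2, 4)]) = w(3→0)=2 + w(0→2)=4
= 6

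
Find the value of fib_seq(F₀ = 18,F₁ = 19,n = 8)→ [18, 19, 37, 56, 93, 149, 242, 391]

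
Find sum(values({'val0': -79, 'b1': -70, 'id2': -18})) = -167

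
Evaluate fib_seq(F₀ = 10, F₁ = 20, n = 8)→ [10, 20, 30, 50, 80, 130, 210, 340]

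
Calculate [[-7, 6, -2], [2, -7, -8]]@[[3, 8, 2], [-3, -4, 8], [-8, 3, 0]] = [[-23, -86, 34], [91, 20, -52]]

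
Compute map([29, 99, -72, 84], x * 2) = [58, 198, -144, 168]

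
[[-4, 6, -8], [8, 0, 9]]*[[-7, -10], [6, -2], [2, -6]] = C[0][0] = (-4)*(-7) + (6)*(6) + (-8)*(2) = 48
C[0][1] = (-4)*(-10) + (6)*(-2) + (-8)*(-6) = 76
C[1][0] = (8)*(-7) + (0)*(6) + (9)*(2) = -38
C[1][1] = (8)*(-10) + (0)*(-2) + (9)*(-6) = -134
= [[48, 76], [-38, -134]]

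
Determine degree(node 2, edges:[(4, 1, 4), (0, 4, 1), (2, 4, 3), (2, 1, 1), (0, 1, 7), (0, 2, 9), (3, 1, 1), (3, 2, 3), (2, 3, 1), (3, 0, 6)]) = 5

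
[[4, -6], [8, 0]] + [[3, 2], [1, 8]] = [[7, -4], [9, 8]]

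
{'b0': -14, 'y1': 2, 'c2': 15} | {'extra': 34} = {'b0': -14, 'y1': 2, 'c2': 15, 'extra': 34}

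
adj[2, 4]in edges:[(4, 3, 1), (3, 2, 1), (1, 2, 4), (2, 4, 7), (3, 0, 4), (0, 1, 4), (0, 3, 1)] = 7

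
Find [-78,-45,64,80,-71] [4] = -71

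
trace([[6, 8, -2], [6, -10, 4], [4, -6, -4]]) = diagonal: 6 + (-10) + (-4)
= -8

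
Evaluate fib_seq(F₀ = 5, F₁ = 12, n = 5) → F_2 = F_1 + F_0 = 17
F_3 = F_2 + F_1 = 29
F_4 = F_3 + F_2 = 46
= [5, 12, 17, 29, 46]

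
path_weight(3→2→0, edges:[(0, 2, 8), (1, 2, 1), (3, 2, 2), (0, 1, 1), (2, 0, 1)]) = 3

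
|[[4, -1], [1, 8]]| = (4)*(8) - (-1)*(1)
= 33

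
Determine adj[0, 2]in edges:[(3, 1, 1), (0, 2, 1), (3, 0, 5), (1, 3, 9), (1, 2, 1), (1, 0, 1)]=1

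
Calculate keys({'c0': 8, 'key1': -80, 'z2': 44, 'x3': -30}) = ['c0', 'key1', 'z2', 'x3']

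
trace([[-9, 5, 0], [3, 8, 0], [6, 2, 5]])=4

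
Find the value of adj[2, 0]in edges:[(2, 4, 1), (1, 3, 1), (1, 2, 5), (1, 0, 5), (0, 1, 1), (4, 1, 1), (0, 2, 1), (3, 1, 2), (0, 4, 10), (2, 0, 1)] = 1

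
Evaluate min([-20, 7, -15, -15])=-20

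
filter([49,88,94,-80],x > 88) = [94]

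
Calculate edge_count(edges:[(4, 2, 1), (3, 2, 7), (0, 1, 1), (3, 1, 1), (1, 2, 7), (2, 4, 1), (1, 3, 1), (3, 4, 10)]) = 8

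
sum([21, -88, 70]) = 21 + (-88) + 70
= 3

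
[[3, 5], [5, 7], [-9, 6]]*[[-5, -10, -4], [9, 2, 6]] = C[0][0] = (3)*(-5) + (5)*(9) = 30
C[0][1] = (3)*(-10) + (5)*(2) = -20
C[0][2] = (3)*(-4) + (5)*(6) = 18
C[1][0] = (5)*(-5) + (7)*(9) = 38
C[1][1] = (5)*(-10) + (7)*(2) = -36
C[1][2] = (5)*(-4) + (7)*(6) = 22
... (3 more cells)
= [[30, -20, 18], [38, -36, 22], [99, 102, 72]]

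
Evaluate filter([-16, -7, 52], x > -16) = keep x where x > -16: -16✗, -7✓, 52✓
= [-7, 52]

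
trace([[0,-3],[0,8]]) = diagonal: 0 + 8
= 8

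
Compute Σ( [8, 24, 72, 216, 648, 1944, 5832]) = 8 + 24 + 72 + 216 + 648 + 1944 + 5832
= 8744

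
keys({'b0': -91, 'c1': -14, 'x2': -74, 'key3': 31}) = ['b0', 'c1', 'x2', 'key3']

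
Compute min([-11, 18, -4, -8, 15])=-11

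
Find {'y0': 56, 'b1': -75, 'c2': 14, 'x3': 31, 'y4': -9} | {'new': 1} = {'y0': 56, 'b1': -75, 'c2': 14, 'x3': 31, 'y4': -9, 'new': 1}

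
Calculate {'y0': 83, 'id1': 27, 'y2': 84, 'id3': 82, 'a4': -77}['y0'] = 83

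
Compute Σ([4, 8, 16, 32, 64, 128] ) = 252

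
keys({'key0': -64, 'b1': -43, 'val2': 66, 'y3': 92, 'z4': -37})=['key0', 'b1', 'val2', 'y3', 'z4']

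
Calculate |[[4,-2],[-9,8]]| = (4)*(8) - (-2)*(-9)
= 14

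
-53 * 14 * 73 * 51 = -2762466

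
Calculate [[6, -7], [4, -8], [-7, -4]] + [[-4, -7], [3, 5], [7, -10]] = [[2, -14], [7, -3], [0, -14]]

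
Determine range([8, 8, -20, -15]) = 28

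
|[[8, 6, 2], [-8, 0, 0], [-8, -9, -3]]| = 0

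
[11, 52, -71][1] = 52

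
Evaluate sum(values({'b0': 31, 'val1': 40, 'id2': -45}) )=26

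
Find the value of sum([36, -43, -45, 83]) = 36 + (-43) + (-45) + 83
= 31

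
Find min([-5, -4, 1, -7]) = -7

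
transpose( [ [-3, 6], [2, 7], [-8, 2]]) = [[-3, 2, -8], [6, 7, 2]]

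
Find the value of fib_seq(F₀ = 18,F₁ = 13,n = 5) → F_2 = F_1 + F_0 = 31
F_3 = F_2 + F_1 = 44
F_4 = F_3 + F_2 = 75
= [18, 13, 31, 44, 75]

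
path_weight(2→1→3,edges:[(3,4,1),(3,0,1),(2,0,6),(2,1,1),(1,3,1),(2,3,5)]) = w(2→1)=1 + w(1→3)=1
= 2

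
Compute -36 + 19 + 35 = 18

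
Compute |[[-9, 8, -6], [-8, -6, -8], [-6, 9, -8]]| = (1)*(-9)*det([[-6, -8], [9, -8]]) + (-1)*(8)*det([[-8, -8], [-6, -8]]) + (1)*(-6)*det([[-8, -6], [-6, 9]])
= -1080 + -128 + 648
= -560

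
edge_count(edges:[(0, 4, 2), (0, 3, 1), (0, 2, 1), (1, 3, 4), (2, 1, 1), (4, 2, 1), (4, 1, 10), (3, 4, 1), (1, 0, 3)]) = 9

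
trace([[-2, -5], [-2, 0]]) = -2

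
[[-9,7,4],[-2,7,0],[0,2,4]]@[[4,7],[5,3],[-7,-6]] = C[0][0] = (-9)*(4) + (7)*(5) + (4)*(-7) = -29
C[0][1] = (-9)*(7) + (7)*(3) + (4)*(-6) = -66
C[1][0] = (-2)*(4) + (7)*(5) + (0)*(-7) = 27
C[1][1] = (-2)*(7) + (7)*(3) + (0)*(-6) = 7
C[2][0] = (0)*(4) + (2)*(5) + (4)*(-7) = -18
C[2][1] = (0)*(7) + (2)*(3) + (4)*(-6) = -18
= [[-29, -66], [27, 7], [-18, -18]]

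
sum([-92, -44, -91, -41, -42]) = -310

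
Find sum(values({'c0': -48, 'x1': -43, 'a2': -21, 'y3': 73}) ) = (-48) + (-43) + (-21) + 73
= -39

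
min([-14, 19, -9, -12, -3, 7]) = -14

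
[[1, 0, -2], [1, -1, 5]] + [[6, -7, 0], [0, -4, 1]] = [[7, -7, -2], [1, -5, 6]]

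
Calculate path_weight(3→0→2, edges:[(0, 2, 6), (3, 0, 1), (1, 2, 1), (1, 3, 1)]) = w(3→0)=1 + w(0→2)=6
= 7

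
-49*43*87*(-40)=7332360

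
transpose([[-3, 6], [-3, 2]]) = [[-3, -3], [6, 2]]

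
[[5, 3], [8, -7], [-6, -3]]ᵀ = [[5, 8, -6], [3, -7, -3]]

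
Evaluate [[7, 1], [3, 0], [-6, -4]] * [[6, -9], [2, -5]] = C[0][0] = (7)*(6) + (1)*(2) = 44
C[0][1] = (7)*(-9) + (1)*(-5) = -68
C[1][0] = (3)*(6) + (0)*(2) = 18
C[1][1] = (3)*(-9) + (0)*(-5) = -27
C[2][0] = (-6)*(6) + (-4)*(2) = -44
C[2][1] = (-6)*(-9) + (-4)*(-5) = 74
= [[44, -68], [18, -27], [-44, 74]]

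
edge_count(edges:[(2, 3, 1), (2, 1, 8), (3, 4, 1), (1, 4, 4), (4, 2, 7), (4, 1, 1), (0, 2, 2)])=7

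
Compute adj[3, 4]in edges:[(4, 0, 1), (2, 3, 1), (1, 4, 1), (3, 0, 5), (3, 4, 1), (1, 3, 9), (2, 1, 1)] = 1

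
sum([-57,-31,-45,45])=(-57) + (-31) + (-45) + 45
= -88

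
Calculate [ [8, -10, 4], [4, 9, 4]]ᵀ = [[8, 4], [-10, 9], [4, 4]]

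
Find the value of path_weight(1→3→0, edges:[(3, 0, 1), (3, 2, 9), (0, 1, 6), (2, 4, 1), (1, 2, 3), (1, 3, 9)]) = w(1→3)=9 + w(3→0)=1
= 10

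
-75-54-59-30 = -218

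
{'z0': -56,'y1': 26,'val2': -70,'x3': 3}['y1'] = 26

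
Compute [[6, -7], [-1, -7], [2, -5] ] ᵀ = [[6, -1, 2], [-7, -7, -5]]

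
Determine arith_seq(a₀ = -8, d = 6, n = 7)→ a_0 = -8 + 0*6 = -8
a_1 = -8 + 1*6 = -2
a_2 = -8 + 2*6 = 4
...
= [-8, -2, 4, 10, 16, 22, 28]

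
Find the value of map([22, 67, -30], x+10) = [32, 77, -20]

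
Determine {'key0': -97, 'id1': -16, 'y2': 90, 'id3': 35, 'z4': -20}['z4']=-20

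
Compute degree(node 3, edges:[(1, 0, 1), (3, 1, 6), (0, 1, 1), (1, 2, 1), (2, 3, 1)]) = 2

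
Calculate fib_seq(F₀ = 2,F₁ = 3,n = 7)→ F_2 = F_1 + F_0 = 5
F_3 = F_2 + F_1 = 8
F_4 = F_3 + F_2 = 13
...
= [2, 3, 5, 8, 13, 21, 34]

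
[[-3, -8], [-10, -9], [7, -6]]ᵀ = [[-3, -10, 7], [-8, -9, -6]]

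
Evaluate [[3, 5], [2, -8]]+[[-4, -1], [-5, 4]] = [[-1, 4], [-3, -4]]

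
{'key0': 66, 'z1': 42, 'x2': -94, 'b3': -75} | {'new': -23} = {'key0': 66, 'z1': 42, 'x2': -94, 'b3': -75, 'new': -23}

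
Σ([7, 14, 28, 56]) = 105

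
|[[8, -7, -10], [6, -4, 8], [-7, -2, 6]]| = 980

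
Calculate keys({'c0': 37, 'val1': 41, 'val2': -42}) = ['c0', 'val1', 'val2']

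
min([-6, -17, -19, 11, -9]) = -19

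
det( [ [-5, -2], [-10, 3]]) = (-5)*(3) - (-2)*(-10)
= -35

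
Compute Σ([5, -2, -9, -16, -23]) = -45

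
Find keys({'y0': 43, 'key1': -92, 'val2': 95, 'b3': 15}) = ['y0', 'key1', 'val2', 'b3']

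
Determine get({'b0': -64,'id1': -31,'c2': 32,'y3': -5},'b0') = -64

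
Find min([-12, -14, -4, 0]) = -14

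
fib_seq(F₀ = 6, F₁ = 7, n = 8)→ F_2 = F_1 + F_0 = 13
F_3 = F_2 + F_1 = 20
F_4 = F_3 + F_2 = 33
...
= [6, 7, 13, 20, 33, 53, 86, 139]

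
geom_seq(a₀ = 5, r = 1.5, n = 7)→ [5.0, 7.5, 11.25, 16.875, 25.3125, 37.96875, 56.953125]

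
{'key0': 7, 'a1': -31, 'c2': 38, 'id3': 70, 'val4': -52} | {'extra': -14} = {'key0': 7, 'a1': -31, 'c2': 38, 'id3': 70, 'val4': -52, 'extra': -14}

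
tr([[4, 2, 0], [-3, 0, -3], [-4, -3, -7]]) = -3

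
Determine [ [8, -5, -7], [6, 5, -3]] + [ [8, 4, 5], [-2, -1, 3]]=[[16, -1, -2], [4, 4, 0]]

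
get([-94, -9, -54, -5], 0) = -94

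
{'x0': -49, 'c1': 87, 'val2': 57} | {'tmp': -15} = {'x0': -49, 'c1': 87, 'val2': 57, 'tmp': -15}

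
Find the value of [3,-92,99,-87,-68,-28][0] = 3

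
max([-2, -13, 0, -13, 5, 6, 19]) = 19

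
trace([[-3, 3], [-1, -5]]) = -8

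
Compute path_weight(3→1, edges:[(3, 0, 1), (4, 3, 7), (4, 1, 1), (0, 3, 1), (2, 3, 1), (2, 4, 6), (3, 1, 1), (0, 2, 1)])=1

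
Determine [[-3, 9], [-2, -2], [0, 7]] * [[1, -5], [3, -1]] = [[24, 6], [-8, 12], [21, -7]]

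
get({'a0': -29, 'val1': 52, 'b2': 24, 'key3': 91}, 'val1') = 52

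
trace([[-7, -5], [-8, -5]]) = -12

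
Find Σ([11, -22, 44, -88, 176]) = 121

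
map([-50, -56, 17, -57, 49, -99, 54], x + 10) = -50+10=-40, -56+10=-46, 17+10=27, -57+10=-47, 49+10=59, -99+10=-89, 54+10=64
= [-40, -46, 27, -47, 59, -89, 64]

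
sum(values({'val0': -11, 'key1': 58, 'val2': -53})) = (-11) + 58 + (-53)
= -6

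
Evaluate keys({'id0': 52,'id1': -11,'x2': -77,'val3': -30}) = ['id0', 'id1', 'x2', 'val3']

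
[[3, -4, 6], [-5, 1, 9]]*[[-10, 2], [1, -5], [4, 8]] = C[0][0] = (3)*(-10) + (-4)*(1) + (6)*(4) = -10
C[0][1] = (3)*(2) + (-4)*(-5) + (6)*(8) = 74
C[1][0] = (-5)*(-10) + (1)*(1) + (9)*(4) = 87
C[1][1] = (-5)*(2) + (1)*(-5) + (9)*(8) = 57
= [[-10, 74], [87, 57]]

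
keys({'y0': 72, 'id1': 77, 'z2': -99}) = ['y0', 'id1', 'z2']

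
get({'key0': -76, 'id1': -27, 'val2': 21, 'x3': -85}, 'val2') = 21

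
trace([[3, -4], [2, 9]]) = diagonal: 3 + 9
= 12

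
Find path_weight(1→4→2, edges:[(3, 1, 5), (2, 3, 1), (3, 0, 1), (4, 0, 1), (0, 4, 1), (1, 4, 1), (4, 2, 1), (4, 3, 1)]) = 2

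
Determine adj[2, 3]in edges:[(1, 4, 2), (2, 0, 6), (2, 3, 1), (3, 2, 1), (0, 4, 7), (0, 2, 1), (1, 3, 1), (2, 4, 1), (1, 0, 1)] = 1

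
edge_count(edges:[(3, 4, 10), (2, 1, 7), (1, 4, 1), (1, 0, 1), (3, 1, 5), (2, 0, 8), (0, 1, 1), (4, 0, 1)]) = 8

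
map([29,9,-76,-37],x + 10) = 29+10=39, 9+10=19, -76+10=-66, -37+10=-27
= [39, 19, -66, -27]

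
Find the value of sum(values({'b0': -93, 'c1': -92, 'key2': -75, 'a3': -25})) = -285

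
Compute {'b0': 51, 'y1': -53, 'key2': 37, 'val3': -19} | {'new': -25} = {'b0': 51, 'y1': -53, 'key2': 37, 'val3': -19, 'new': -25}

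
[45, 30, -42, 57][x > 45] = [57]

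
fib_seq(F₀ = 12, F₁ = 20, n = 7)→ F_2 = F_1 + F_0 = 32
F_3 = F_2 + F_1 = 52
F_4 = F_3 + F_2 = 84
...
= [12, 20, 32, 52, 84, 136, 220]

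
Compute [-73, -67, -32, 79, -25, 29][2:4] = [-32, 79]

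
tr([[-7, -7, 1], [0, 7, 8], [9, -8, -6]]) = diagonal: (-7) + 7 + (-6)
= -6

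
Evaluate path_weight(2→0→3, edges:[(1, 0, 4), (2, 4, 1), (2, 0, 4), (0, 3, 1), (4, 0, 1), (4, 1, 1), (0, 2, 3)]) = 5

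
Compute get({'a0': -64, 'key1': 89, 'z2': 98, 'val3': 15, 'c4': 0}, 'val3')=15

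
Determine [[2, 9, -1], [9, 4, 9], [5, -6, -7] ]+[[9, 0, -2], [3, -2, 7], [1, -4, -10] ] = [[11, 9, -3], [12, 2, 16], [6, -10, -17]]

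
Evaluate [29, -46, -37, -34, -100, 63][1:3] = [-46, -37]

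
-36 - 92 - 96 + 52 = -172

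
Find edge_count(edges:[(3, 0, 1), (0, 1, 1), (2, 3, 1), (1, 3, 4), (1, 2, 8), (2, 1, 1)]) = 6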